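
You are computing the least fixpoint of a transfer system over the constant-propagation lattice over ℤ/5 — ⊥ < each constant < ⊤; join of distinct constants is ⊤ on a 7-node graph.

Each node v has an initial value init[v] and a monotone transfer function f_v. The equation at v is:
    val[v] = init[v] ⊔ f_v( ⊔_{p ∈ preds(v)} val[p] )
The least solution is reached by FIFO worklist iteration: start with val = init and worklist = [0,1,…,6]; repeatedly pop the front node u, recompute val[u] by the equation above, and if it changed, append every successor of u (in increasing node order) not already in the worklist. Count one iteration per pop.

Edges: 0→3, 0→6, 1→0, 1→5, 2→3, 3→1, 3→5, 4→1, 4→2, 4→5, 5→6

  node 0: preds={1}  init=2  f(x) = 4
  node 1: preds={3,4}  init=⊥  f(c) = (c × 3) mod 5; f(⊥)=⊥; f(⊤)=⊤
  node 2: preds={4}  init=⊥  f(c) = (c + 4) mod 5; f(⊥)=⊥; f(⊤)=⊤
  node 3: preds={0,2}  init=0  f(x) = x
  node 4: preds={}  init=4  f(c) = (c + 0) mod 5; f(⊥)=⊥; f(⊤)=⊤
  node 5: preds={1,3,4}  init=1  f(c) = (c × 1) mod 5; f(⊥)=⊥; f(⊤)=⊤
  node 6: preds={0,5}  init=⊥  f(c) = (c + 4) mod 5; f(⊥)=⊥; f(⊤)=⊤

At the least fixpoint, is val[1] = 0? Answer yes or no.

no

Iteration log — 9 steps:
  step 1. node 0  ⊔preds=⊥  new=⊤  old=2  +wl: 
  step 2. node 1  ⊔preds=⊤  new=⊤  old=⊥  +wl: 0
  step 3. node 2  ⊔preds=4  new=3  old=⊥  +wl: 
  step 4. node 3  ⊔preds=⊤  new=⊤  old=0  +wl: 1
  step 5. node 4  ⊔preds=⊥  new=4  stable
  step 6. node 5  ⊔preds=⊤  new=⊤  old=1  +wl: 
  step 7. node 6  ⊔preds=⊤  new=⊤  old=⊥  +wl: 
  step 8. node 0  ⊔preds=⊤  new=⊤  stable
  step 9. node 1  ⊔preds=⊤  new=⊤  stable

Least fixpoint reached:
  node 0: ⊤
  node 1: ⊤
  node 2: 3
  node 3: ⊤
  node 4: 4
  node 5: ⊤
  node 6: ⊤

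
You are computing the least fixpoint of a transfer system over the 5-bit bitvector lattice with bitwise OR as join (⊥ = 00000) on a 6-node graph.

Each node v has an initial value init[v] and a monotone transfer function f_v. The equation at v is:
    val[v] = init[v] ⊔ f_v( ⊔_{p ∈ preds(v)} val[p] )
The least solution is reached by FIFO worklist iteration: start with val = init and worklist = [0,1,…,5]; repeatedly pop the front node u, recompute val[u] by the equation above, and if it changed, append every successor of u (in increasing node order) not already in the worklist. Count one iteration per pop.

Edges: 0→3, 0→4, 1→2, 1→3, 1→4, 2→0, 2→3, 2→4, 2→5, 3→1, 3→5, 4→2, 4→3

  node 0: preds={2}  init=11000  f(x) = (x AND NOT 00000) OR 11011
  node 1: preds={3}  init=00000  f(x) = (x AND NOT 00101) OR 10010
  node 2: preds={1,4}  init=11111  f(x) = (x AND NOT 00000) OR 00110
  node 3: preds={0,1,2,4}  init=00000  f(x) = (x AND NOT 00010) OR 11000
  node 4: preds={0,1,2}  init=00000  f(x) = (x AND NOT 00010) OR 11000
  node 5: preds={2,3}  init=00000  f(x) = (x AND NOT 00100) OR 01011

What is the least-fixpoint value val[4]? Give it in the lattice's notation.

Trace (10 dequeues):
  [1] u=0 | in 11111 | out 11111 | prev 11000 | push {}
  [2] u=1 | in 00000 | out 10010 | prev 00000 | push {}
  [3] u=2 | in 10010 | out 11111 | ==
  [4] u=3 | in 11111 | out 11101 | prev 00000 | push {1}
  [5] u=4 | in 11111 | out 11101 | prev 00000 | push {2,3}
  [6] u=5 | in 11111 | out 11011 | prev 00000 | push {}
  [7] u=1 | in 11101 | out 11010 | prev 10010 | push {4}
  [8] u=2 | in 11111 | out 11111 | ==
  [9] u=3 | in 11111 | out 11101 | ==
  [10] u=4 | in 11111 | out 11101 | ==

Converged values:
  [0] 11111
  [1] 11010
  [2] 11111
  [3] 11101
  [4] 11101
  [5] 11011

11101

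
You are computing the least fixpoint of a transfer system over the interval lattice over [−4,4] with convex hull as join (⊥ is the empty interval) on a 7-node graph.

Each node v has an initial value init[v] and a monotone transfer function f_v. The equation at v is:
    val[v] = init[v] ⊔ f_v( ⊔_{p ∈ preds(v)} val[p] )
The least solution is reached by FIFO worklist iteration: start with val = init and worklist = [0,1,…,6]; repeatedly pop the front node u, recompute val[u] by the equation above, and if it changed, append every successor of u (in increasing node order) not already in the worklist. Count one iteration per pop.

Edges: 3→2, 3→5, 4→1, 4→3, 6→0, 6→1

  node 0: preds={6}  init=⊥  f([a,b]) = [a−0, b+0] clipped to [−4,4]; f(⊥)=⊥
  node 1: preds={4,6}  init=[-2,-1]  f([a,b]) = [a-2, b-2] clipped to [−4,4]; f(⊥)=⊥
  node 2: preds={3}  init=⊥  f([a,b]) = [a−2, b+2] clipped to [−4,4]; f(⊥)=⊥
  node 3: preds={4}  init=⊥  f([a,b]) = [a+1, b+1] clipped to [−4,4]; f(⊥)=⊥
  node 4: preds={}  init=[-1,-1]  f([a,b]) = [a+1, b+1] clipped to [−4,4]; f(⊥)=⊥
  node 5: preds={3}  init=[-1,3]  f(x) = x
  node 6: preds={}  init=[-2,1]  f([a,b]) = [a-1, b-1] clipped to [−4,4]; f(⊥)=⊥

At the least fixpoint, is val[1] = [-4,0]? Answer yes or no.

no

Iteration log — 8 steps:
  step 1. node 0  ⊔preds=[-2,1]  new=[-2,1]  old=⊥  +wl: 
  step 2. node 1  ⊔preds=[-2,1]  new=[-4,-1]  old=[-2,-1]  +wl: 
  step 3. node 2  ⊔preds=⊥  new=⊥  stable
  step 4. node 3  ⊔preds=[-1,-1]  new=[0,0]  old=⊥  +wl: 2
  step 5. node 4  ⊔preds=⊥  new=[-1,-1]  stable
  step 6. node 5  ⊔preds=[0,0]  new=[-1,3]  stable
  step 7. node 6  ⊔preds=⊥  new=[-2,1]  stable
  step 8. node 2  ⊔preds=[0,0]  new=[-2,2]  old=⊥  +wl: 

Least fixpoint reached:
  node 0: [-2,1]
  node 1: [-4,-1]
  node 2: [-2,2]
  node 3: [0,0]
  node 4: [-1,-1]
  node 5: [-1,3]
  node 6: [-2,1]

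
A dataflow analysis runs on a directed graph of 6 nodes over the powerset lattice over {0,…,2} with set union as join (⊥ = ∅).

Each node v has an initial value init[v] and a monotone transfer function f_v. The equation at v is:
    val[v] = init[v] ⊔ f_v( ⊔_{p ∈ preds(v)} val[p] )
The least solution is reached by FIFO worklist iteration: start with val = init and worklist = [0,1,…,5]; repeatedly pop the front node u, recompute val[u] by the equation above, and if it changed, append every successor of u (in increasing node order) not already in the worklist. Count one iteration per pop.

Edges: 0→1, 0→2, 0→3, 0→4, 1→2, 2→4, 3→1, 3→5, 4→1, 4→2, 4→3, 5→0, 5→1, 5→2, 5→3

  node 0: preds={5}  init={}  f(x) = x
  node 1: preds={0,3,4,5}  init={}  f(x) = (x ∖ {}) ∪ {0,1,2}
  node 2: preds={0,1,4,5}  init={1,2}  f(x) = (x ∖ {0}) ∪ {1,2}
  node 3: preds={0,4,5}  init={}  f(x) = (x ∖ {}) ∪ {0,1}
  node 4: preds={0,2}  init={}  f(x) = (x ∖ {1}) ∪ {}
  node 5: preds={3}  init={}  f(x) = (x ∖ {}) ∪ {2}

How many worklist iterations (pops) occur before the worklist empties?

18

Trace (18 dequeues):
  [1] u=0 | in {} | out {} | ==
  [2] u=1 | in {} | out {0,1,2} | prev {} | push {}
  [3] u=2 | in {0,1,2} | out {1,2} | ==
  [4] u=3 | in {} | out {0,1} | prev {} | push {1}
  [5] u=4 | in {1,2} | out {2} | prev {} | push {2,3}
  [6] u=5 | in {0,1} | out {0,1,2} | prev {} | push {0}
  [7] u=1 | in {0,1,2} | out {0,1,2} | ==
  [8] u=2 | in {0,1,2} | out {1,2} | ==
  [9] u=3 | in {0,1,2} | out {0,1,2} | prev {0,1} | push {1,5}
  [10] u=0 | in {0,1,2} | out {0,1,2} | prev {} | push {2,3,4}
  [11] u=1 | in {0,1,2} | out {0,1,2} | ==
  [12] u=5 | in {0,1,2} | out {0,1,2} | ==
  [13] u=2 | in {0,1,2} | out {1,2} | ==
  [14] u=3 | in {0,1,2} | out {0,1,2} | ==
  [15] u=4 | in {0,1,2} | out {0,2} | prev {2} | push {1,2,3}
  [16] u=1 | in {0,1,2} | out {0,1,2} | ==
  [17] u=2 | in {0,1,2} | out {1,2} | ==
  [18] u=3 | in {0,1,2} | out {0,1,2} | ==

Converged values:
  [0] {0,1,2}
  [1] {0,1,2}
  [2] {1,2}
  [3] {0,1,2}
  [4] {0,2}
  [5] {0,1,2}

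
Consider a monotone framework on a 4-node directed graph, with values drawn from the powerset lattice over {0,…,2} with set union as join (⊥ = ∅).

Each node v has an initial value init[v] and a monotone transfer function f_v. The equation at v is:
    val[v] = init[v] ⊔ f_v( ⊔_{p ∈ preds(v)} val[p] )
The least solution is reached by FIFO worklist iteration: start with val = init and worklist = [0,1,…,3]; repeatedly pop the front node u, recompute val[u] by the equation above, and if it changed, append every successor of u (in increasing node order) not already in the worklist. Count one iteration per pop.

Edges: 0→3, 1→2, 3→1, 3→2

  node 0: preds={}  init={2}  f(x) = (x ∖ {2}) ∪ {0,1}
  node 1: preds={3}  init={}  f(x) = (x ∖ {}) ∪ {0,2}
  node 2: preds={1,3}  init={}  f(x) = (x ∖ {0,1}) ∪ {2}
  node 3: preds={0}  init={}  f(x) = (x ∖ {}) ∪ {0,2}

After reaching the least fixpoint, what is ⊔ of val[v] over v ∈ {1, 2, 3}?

Iteration log — 6 steps:
  step 1. node 0  ⊔preds={}  new={0,1,2}  old={2}  +wl: 
  step 2. node 1  ⊔preds={}  new={0,2}  old={}  +wl: 
  step 3. node 2  ⊔preds={0,2}  new={2}  old={}  +wl: 
  step 4. node 3  ⊔preds={0,1,2}  new={0,1,2}  old={}  +wl: 1,2
  step 5. node 1  ⊔preds={0,1,2}  new={0,1,2}  old={0,2}  +wl: 
  step 6. node 2  ⊔preds={0,1,2}  new={2}  stable

Least fixpoint reached:
  node 0: {0,1,2}
  node 1: {0,1,2}
  node 2: {2}
  node 3: {0,1,2}

{0,1,2}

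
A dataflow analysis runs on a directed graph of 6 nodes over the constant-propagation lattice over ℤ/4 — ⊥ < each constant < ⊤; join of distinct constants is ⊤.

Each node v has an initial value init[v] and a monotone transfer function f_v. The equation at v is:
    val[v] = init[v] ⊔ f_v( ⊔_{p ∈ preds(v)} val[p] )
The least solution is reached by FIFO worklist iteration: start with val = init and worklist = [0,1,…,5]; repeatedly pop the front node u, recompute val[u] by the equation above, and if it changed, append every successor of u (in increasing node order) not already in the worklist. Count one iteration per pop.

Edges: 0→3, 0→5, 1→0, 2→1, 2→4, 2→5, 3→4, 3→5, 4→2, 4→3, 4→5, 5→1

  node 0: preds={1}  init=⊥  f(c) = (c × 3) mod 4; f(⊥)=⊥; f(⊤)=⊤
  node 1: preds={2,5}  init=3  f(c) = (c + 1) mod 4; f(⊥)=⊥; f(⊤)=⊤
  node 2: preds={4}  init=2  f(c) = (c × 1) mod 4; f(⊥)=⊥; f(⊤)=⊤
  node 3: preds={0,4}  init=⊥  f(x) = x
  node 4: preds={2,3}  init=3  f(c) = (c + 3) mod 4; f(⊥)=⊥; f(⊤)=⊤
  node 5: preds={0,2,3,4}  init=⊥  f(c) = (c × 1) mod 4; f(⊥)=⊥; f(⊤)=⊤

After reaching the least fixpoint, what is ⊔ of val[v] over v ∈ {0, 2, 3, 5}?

Worklist (12 pops):
  #1 pop 0: in=3 → 1 (was ⊥); enqueue []
  #2 pop 1: in=2 → 3 (no change)
  #3 pop 2: in=3 → ⊤ (was 2); enqueue [1]
  #4 pop 3: in=⊤ → ⊤ (was ⊥); enqueue []
  #5 pop 4: in=⊤ → ⊤ (was 3); enqueue [2,3]
  #6 pop 5: in=⊤ → ⊤ (was ⊥); enqueue []
  #7 pop 1: in=⊤ → ⊤ (was 3); enqueue [0]
  #8 pop 2: in=⊤ → ⊤ (no change)
  #9 pop 3: in=⊤ → ⊤ (no change)
  #10 pop 0: in=⊤ → ⊤ (was 1); enqueue [3,5]
  #11 pop 3: in=⊤ → ⊤ (no change)
  #12 pop 5: in=⊤ → ⊤ (no change)

Fixpoint:
  val[0] = ⊤
  val[1] = ⊤
  val[2] = ⊤
  val[3] = ⊤
  val[4] = ⊤
  val[5] = ⊤

⊤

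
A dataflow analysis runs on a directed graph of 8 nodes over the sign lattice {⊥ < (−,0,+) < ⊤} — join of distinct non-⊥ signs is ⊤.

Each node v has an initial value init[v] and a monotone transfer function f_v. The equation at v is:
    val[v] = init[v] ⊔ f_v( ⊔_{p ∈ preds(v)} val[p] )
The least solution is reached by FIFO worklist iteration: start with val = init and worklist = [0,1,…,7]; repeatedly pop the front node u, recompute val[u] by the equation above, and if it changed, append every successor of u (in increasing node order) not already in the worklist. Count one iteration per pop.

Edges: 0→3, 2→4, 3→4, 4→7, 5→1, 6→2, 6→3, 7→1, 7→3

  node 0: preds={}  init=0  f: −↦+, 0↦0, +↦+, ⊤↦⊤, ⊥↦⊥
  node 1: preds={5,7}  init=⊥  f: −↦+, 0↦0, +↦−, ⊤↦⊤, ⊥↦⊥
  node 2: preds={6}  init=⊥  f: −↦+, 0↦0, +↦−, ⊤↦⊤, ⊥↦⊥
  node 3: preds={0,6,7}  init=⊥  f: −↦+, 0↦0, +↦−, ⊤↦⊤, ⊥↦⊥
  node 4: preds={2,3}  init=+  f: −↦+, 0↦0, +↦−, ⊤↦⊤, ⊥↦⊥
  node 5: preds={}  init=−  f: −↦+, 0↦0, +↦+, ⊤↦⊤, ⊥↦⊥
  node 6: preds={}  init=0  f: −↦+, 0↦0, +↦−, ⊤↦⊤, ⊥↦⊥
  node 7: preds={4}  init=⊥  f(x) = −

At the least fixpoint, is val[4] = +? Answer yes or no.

no

Iteration log — 11 steps:
  step 1. node 0  ⊔preds=⊥  new=0  stable
  step 2. node 1  ⊔preds=−  new=+  old=⊥  +wl: 
  step 3. node 2  ⊔preds=0  new=0  old=⊥  +wl: 
  step 4. node 3  ⊔preds=0  new=0  old=⊥  +wl: 
  step 5. node 4  ⊔preds=0  new=⊤  old=+  +wl: 
  step 6. node 5  ⊔preds=⊥  new=−  stable
  step 7. node 6  ⊔preds=⊥  new=0  stable
  step 8. node 7  ⊔preds=⊤  new=−  old=⊥  +wl: 1,3
  step 9. node 1  ⊔preds=−  new=+  stable
  step 10. node 3  ⊔preds=⊤  new=⊤  old=0  +wl: 4
  step 11. node 4  ⊔preds=⊤  new=⊤  stable

Least fixpoint reached:
  node 0: 0
  node 1: +
  node 2: 0
  node 3: ⊤
  node 4: ⊤
  node 5: −
  node 6: 0
  node 7: −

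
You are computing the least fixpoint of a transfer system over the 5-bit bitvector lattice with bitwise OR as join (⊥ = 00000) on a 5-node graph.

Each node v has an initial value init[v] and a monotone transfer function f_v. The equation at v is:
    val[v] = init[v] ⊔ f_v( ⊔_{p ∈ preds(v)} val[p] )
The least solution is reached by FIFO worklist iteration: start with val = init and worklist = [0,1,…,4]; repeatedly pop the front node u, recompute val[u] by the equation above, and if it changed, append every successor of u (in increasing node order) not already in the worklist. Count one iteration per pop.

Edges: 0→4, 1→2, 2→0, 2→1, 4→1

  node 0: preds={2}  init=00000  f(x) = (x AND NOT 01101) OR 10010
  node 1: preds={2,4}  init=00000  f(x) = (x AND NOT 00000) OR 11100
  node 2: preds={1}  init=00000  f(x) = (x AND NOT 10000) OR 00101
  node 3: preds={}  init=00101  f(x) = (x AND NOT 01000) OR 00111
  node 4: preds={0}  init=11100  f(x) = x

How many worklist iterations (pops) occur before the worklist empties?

Worklist (10 pops):
  #1 pop 0: in=00000 → 10010 (was 00000); enqueue []
  #2 pop 1: in=11100 → 11100 (was 00000); enqueue []
  #3 pop 2: in=11100 → 01101 (was 00000); enqueue [0,1]
  #4 pop 3: in=00000 → 00111 (was 00101); enqueue []
  #5 pop 4: in=10010 → 11110 (was 11100); enqueue []
  #6 pop 0: in=01101 → 10010 (no change)
  #7 pop 1: in=11111 → 11111 (was 11100); enqueue [2]
  #8 pop 2: in=11111 → 01111 (was 01101); enqueue [0,1]
  #9 pop 0: in=01111 → 10010 (no change)
  #10 pop 1: in=11111 → 11111 (no change)

Fixpoint:
  val[0] = 10010
  val[1] = 11111
  val[2] = 01111
  val[3] = 00111
  val[4] = 11110

10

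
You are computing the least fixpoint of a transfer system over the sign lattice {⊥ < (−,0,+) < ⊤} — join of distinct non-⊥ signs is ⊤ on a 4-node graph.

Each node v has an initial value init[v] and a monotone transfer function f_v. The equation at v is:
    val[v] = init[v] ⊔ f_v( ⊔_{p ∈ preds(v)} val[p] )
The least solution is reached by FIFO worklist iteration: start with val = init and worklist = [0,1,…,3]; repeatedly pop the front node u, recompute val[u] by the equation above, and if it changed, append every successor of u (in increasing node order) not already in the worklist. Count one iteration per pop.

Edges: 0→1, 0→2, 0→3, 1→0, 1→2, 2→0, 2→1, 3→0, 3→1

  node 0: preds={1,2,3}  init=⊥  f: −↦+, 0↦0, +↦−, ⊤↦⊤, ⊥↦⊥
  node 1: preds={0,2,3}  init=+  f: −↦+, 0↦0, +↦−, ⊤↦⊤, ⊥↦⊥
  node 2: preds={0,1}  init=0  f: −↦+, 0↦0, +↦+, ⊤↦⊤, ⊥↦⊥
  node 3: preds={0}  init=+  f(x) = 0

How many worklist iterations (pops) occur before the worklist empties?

Trace (6 dequeues):
  [1] u=0 | in ⊤ | out ⊤ | prev ⊥ | push {}
  [2] u=1 | in ⊤ | out ⊤ | prev + | push {0}
  [3] u=2 | in ⊤ | out ⊤ | prev 0 | push {1}
  [4] u=3 | in ⊤ | out ⊤ | prev + | push {}
  [5] u=0 | in ⊤ | out ⊤ | ==
  [6] u=1 | in ⊤ | out ⊤ | ==

Converged values:
  [0] ⊤
  [1] ⊤
  [2] ⊤
  [3] ⊤

6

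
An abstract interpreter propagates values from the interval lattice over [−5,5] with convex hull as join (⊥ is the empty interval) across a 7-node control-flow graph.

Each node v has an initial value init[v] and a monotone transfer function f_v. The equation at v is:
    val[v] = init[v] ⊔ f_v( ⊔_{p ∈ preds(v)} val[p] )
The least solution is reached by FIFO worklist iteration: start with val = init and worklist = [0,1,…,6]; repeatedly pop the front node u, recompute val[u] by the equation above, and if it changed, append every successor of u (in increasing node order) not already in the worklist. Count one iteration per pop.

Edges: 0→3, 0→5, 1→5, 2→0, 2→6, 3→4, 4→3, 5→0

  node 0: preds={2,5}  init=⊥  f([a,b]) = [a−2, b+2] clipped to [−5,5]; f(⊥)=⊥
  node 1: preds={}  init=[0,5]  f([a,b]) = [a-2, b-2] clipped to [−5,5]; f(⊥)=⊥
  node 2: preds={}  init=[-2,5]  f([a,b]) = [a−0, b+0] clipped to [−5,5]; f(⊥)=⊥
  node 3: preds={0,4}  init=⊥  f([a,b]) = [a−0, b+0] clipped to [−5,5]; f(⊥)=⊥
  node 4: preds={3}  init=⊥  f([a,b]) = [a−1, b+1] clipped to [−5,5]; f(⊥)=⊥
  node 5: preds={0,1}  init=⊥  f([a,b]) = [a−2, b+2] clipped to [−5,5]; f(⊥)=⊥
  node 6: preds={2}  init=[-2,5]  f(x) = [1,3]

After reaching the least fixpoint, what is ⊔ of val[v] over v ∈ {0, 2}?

Iteration log — 12 steps:
  step 1. node 0  ⊔preds=[-2,5]  new=[-4,5]  old=⊥  +wl: 
  step 2. node 1  ⊔preds=⊥  new=[0,5]  stable
  step 3. node 2  ⊔preds=⊥  new=[-2,5]  stable
  step 4. node 3  ⊔preds=[-4,5]  new=[-4,5]  old=⊥  +wl: 
  step 5. node 4  ⊔preds=[-4,5]  new=[-5,5]  old=⊥  +wl: 3
  step 6. node 5  ⊔preds=[-4,5]  new=[-5,5]  old=⊥  +wl: 0
  step 7. node 6  ⊔preds=[-2,5]  new=[-2,5]  stable
  step 8. node 3  ⊔preds=[-5,5]  new=[-5,5]  old=[-4,5]  +wl: 4
  step 9. node 0  ⊔preds=[-5,5]  new=[-5,5]  old=[-4,5]  +wl: 3,5
  step 10. node 4  ⊔preds=[-5,5]  new=[-5,5]  stable
  step 11. node 3  ⊔preds=[-5,5]  new=[-5,5]  stable
  step 12. node 5  ⊔preds=[-5,5]  new=[-5,5]  stable

Least fixpoint reached:
  node 0: [-5,5]
  node 1: [0,5]
  node 2: [-2,5]
  node 3: [-5,5]
  node 4: [-5,5]
  node 5: [-5,5]
  node 6: [-2,5]

[-5,5]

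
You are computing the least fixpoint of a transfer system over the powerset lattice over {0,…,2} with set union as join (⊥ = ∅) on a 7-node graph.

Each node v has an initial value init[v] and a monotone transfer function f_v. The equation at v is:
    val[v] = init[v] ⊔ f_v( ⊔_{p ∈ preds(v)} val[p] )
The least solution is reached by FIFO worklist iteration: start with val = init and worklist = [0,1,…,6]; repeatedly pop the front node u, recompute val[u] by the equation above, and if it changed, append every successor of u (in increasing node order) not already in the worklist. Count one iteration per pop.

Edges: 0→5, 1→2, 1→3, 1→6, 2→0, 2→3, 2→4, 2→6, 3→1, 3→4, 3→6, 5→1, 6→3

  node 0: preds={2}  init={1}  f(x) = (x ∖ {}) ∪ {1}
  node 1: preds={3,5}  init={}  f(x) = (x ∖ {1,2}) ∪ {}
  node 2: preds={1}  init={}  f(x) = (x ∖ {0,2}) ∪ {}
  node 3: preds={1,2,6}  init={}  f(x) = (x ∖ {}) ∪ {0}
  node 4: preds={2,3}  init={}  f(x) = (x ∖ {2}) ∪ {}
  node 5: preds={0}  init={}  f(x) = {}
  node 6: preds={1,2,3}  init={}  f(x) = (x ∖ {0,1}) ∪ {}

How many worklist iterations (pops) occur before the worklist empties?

Worklist (11 pops):
  #1 pop 0: in={} → {1} (no change)
  #2 pop 1: in={} → {} (no change)
  #3 pop 2: in={} → {} (no change)
  #4 pop 3: in={} → {0} (was {}); enqueue [1]
  #5 pop 4: in={0} → {0} (was {}); enqueue []
  #6 pop 5: in={1} → {} (no change)
  #7 pop 6: in={0} → {} (no change)
  #8 pop 1: in={0} → {0} (was {}); enqueue [2,3,6]
  #9 pop 2: in={0} → {} (no change)
  #10 pop 3: in={0} → {0} (no change)
  #11 pop 6: in={0} → {} (no change)

Fixpoint:
  val[0] = {1}
  val[1] = {0}
  val[2] = {}
  val[3] = {0}
  val[4] = {0}
  val[5] = {}
  val[6] = {}

11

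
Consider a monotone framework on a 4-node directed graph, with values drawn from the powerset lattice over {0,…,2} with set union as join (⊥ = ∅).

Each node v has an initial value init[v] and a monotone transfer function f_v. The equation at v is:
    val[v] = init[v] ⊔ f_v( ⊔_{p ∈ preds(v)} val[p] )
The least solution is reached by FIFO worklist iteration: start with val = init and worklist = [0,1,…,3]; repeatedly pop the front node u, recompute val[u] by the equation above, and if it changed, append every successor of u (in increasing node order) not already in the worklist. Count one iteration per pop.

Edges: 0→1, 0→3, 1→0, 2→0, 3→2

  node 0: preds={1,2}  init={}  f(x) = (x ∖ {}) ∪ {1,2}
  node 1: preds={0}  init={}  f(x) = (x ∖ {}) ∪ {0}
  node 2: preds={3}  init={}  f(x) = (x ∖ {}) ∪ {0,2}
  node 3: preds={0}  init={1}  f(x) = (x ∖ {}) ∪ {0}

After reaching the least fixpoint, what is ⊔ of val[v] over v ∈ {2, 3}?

Trace (8 dequeues):
  [1] u=0 | in {} | out {1,2} | prev {} | push {}
  [2] u=1 | in {1,2} | out {0,1,2} | prev {} | push {0}
  [3] u=2 | in {1} | out {0,1,2} | prev {} | push {}
  [4] u=3 | in {1,2} | out {0,1,2} | prev {1} | push {2}
  [5] u=0 | in {0,1,2} | out {0,1,2} | prev {1,2} | push {1,3}
  [6] u=2 | in {0,1,2} | out {0,1,2} | ==
  [7] u=1 | in {0,1,2} | out {0,1,2} | ==
  [8] u=3 | in {0,1,2} | out {0,1,2} | ==

Converged values:
  [0] {0,1,2}
  [1] {0,1,2}
  [2] {0,1,2}
  [3] {0,1,2}

{0,1,2}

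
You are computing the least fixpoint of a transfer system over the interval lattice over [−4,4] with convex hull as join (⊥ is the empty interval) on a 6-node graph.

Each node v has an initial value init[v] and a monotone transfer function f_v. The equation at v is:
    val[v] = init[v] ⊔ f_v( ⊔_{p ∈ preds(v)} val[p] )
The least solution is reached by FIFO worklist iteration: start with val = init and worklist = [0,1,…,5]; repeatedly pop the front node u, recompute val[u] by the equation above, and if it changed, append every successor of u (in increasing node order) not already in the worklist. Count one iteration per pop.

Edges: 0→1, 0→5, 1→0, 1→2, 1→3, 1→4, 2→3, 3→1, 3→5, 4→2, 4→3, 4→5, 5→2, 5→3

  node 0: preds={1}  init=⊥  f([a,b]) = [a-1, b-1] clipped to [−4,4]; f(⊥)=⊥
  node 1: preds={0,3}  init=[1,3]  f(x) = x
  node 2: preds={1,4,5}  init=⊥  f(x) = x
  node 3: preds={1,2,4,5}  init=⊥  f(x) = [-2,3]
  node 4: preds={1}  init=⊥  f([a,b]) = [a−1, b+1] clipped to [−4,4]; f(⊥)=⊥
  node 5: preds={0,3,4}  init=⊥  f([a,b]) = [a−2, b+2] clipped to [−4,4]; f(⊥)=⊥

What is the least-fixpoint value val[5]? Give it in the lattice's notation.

[-4,4]

Iteration log — 25 steps:
  step 1. node 0  ⊔preds=[1,3]  new=[0,2]  old=⊥  +wl: 
  step 2. node 1  ⊔preds=[0,2]  new=[0,3]  old=[1,3]  +wl: 0
  step 3. node 2  ⊔preds=[0,3]  new=[0,3]  old=⊥  +wl: 
  step 4. node 3  ⊔preds=[0,3]  new=[-2,3]  old=⊥  +wl: 1
  step 5. node 4  ⊔preds=[0,3]  new=[-1,4]  old=⊥  +wl: 2,3
  step 6. node 5  ⊔preds=[-2,4]  new=[-4,4]  old=⊥  +wl: 
  step 7. node 0  ⊔preds=[0,3]  new=[-1,2]  old=[0,2]  +wl: 5
  step 8. node 1  ⊔preds=[-2,3]  new=[-2,3]  old=[0,3]  +wl: 0,4
  step 9. node 2  ⊔preds=[-4,4]  new=[-4,4]  old=[0,3]  +wl: 
  step 10. node 3  ⊔preds=[-4,4]  new=[-2,3]  stable
  step 11. node 5  ⊔preds=[-2,4]  new=[-4,4]  stable
  step 12. node 0  ⊔preds=[-2,3]  new=[-3,2]  old=[-1,2]  +wl: 1,5
  step 13. node 4  ⊔preds=[-2,3]  new=[-3,4]  old=[-1,4]  +wl: 2,3
  step 14. node 1  ⊔preds=[-3,3]  new=[-3,3]  old=[-2,3]  +wl: 0,4
  step 15. node 5  ⊔preds=[-3,4]  new=[-4,4]  stable
  step 16. node 2  ⊔preds=[-4,4]  new=[-4,4]  stable
  step 17. node 3  ⊔preds=[-4,4]  new=[-2,3]  stable
  step 18. node 0  ⊔preds=[-3,3]  new=[-4,2]  old=[-3,2]  +wl: 1,5
  step 19. node 4  ⊔preds=[-3,3]  new=[-4,4]  old=[-3,4]  +wl: 2,3
  step 20. node 1  ⊔preds=[-4,3]  new=[-4,3]  old=[-3,3]  +wl: 0,4
  step 21. node 5  ⊔preds=[-4,4]  new=[-4,4]  stable
  step 22. node 2  ⊔preds=[-4,4]  new=[-4,4]  stable
  step 23. node 3  ⊔preds=[-4,4]  new=[-2,3]  stable
  step 24. node 0  ⊔preds=[-4,3]  new=[-4,2]  stable
  step 25. node 4  ⊔preds=[-4,3]  new=[-4,4]  stable

Least fixpoint reached:
  node 0: [-4,2]
  node 1: [-4,3]
  node 2: [-4,4]
  node 3: [-2,3]
  node 4: [-4,4]
  node 5: [-4,4]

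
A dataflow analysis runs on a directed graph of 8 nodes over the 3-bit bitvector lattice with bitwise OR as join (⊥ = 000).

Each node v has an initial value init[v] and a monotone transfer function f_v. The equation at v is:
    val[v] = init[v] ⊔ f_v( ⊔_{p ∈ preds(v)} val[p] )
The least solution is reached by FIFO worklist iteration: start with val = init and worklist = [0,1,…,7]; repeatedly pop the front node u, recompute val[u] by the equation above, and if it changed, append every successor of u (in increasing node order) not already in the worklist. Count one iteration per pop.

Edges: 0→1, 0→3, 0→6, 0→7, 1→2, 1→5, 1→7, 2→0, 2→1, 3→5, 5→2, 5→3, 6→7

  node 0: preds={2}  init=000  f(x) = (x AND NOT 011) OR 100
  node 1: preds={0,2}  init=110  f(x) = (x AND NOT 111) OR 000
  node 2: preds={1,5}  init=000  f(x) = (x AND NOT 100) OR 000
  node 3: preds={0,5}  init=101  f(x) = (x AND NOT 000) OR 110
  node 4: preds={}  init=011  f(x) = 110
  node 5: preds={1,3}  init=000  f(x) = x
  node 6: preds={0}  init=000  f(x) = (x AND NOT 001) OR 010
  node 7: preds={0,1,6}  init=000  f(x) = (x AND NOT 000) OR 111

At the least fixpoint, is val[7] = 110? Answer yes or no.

no

Trace (14 dequeues):
  [1] u=0 | in 000 | out 100 | prev 000 | push {}
  [2] u=1 | in 100 | out 110 | ==
  [3] u=2 | in 110 | out 010 | prev 000 | push {0,1}
  [4] u=3 | in 100 | out 111 | prev 101 | push {}
  [5] u=4 | in 000 | out 111 | prev 011 | push {}
  [6] u=5 | in 111 | out 111 | prev 000 | push {2,3}
  [7] u=6 | in 100 | out 110 | prev 000 | push {}
  [8] u=7 | in 110 | out 111 | prev 000 | push {}
  [9] u=0 | in 010 | out 100 | ==
  [10] u=1 | in 110 | out 110 | ==
  [11] u=2 | in 111 | out 011 | prev 010 | push {0,1}
  [12] u=3 | in 111 | out 111 | ==
  [13] u=0 | in 011 | out 100 | ==
  [14] u=1 | in 111 | out 110 | ==

Converged values:
  [0] 100
  [1] 110
  [2] 011
  [3] 111
  [4] 111
  [5] 111
  [6] 110
  [7] 111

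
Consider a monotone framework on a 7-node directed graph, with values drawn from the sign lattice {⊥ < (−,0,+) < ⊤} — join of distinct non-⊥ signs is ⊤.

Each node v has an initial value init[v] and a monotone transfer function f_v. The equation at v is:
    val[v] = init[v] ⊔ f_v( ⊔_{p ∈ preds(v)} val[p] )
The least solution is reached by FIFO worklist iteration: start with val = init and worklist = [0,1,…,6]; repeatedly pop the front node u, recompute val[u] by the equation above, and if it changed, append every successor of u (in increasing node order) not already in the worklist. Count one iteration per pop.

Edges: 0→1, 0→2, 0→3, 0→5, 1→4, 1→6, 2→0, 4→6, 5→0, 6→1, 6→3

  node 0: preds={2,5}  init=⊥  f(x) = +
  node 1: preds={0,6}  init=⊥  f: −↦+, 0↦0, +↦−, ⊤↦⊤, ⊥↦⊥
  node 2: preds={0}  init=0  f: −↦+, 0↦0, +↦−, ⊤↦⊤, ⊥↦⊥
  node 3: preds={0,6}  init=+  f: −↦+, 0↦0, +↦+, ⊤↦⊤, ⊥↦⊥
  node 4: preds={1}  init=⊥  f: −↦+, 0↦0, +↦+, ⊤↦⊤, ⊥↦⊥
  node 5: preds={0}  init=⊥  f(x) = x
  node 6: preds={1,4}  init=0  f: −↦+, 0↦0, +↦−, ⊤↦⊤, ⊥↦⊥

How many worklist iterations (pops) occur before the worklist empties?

10

Iteration log — 10 steps:
  step 1. node 0  ⊔preds=0  new=+  old=⊥  +wl: 
  step 2. node 1  ⊔preds=⊤  new=⊤  old=⊥  +wl: 
  step 3. node 2  ⊔preds=+  new=⊤  old=0  +wl: 0
  step 4. node 3  ⊔preds=⊤  new=⊤  old=+  +wl: 
  step 5. node 4  ⊔preds=⊤  new=⊤  old=⊥  +wl: 
  step 6. node 5  ⊔preds=+  new=+  old=⊥  +wl: 
  step 7. node 6  ⊔preds=⊤  new=⊤  old=0  +wl: 1,3
  step 8. node 0  ⊔preds=⊤  new=+  stable
  step 9. node 1  ⊔preds=⊤  new=⊤  stable
  step 10. node 3  ⊔preds=⊤  new=⊤  stable

Least fixpoint reached:
  node 0: +
  node 1: ⊤
  node 2: ⊤
  node 3: ⊤
  node 4: ⊤
  node 5: +
  node 6: ⊤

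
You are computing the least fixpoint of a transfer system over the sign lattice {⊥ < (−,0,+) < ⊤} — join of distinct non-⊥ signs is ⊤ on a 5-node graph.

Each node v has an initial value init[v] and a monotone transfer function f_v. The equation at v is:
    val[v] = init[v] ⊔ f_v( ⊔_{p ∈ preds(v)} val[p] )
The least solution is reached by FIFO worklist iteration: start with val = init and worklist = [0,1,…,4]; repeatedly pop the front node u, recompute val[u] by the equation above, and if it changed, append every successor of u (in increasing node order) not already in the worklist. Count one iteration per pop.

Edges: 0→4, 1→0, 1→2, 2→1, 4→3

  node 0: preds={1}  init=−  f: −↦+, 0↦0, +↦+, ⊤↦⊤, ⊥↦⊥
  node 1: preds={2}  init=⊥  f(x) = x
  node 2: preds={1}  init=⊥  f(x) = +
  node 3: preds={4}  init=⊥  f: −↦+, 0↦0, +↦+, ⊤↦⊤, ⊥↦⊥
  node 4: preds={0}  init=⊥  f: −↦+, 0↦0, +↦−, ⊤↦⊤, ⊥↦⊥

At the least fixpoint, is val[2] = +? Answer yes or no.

yes

Trace (11 dequeues):
  [1] u=0 | in ⊥ | out − | ==
  [2] u=1 | in ⊥ | out ⊥ | ==
  [3] u=2 | in ⊥ | out + | prev ⊥ | push {1}
  [4] u=3 | in ⊥ | out ⊥ | ==
  [5] u=4 | in − | out + | prev ⊥ | push {3}
  [6] u=1 | in + | out + | prev ⊥ | push {0,2}
  [7] u=3 | in + | out + | prev ⊥ | push {}
  [8] u=0 | in + | out ⊤ | prev − | push {4}
  [9] u=2 | in + | out + | ==
  [10] u=4 | in ⊤ | out ⊤ | prev + | push {3}
  [11] u=3 | in ⊤ | out ⊤ | prev + | push {}

Converged values:
  [0] ⊤
  [1] +
  [2] +
  [3] ⊤
  [4] ⊤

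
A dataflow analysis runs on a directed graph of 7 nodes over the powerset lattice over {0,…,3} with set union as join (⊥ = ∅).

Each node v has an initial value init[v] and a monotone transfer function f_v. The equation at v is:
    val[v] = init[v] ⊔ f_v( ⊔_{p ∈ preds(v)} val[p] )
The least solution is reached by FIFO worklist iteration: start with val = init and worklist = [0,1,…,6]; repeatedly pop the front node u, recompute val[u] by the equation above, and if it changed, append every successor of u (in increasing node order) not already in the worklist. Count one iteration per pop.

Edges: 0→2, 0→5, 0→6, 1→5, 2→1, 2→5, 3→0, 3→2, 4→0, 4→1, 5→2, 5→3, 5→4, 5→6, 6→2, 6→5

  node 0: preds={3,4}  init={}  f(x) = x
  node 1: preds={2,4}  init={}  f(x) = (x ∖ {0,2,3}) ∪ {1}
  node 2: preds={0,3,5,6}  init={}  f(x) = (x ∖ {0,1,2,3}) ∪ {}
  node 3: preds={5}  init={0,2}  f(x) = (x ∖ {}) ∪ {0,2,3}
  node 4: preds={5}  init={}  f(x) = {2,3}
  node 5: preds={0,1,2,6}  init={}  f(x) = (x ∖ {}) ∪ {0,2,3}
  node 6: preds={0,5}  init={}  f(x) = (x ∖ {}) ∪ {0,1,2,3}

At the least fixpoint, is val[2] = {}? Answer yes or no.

Trace (18 dequeues):
  [1] u=0 | in {0,2} | out {0,2} | prev {} | push {}
  [2] u=1 | in {} | out {1} | prev {} | push {}
  [3] u=2 | in {0,2} | out {} | ==
  [4] u=3 | in {} | out {0,2,3} | prev {0,2} | push {0,2}
  [5] u=4 | in {} | out {2,3} | prev {} | push {1}
  [6] u=5 | in {0,1,2} | out {0,1,2,3} | prev {} | push {3,4}
  [7] u=6 | in {0,1,2,3} | out {0,1,2,3} | prev {} | push {5}
  [8] u=0 | in {0,2,3} | out {0,2,3} | prev {0,2} | push {6}
  [9] u=2 | in {0,1,2,3} | out {} | ==
  [10] u=1 | in {2,3} | out {1} | ==
  [11] u=3 | in {0,1,2,3} | out {0,1,2,3} | prev {0,2,3} | push {0,2}
  [12] u=4 | in {0,1,2,3} | out {2,3} | ==
  [13] u=5 | in {0,1,2,3} | out {0,1,2,3} | ==
  [14] u=6 | in {0,1,2,3} | out {0,1,2,3} | ==
  [15] u=0 | in {0,1,2,3} | out {0,1,2,3} | prev {0,2,3} | push {5,6}
  [16] u=2 | in {0,1,2,3} | out {} | ==
  [17] u=5 | in {0,1,2,3} | out {0,1,2,3} | ==
  [18] u=6 | in {0,1,2,3} | out {0,1,2,3} | ==

Converged values:
  [0] {0,1,2,3}
  [1] {1}
  [2] {}
  [3] {0,1,2,3}
  [4] {2,3}
  [5] {0,1,2,3}
  [6] {0,1,2,3}

yes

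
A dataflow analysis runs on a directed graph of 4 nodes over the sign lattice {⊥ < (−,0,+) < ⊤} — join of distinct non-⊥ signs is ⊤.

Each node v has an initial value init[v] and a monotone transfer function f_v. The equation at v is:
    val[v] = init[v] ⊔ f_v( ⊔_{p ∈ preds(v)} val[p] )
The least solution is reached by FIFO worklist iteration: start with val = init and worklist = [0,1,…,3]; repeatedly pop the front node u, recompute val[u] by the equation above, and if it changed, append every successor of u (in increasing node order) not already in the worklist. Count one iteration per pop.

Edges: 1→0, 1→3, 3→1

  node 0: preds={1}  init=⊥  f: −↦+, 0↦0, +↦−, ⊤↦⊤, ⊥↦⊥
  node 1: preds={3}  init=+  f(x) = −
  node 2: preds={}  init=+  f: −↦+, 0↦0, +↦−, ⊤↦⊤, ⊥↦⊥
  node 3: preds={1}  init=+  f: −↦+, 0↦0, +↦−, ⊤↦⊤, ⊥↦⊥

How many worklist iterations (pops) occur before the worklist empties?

Worklist (6 pops):
  #1 pop 0: in=+ → − (was ⊥); enqueue []
  #2 pop 1: in=+ → ⊤ (was +); enqueue [0]
  #3 pop 2: in=⊥ → + (no change)
  #4 pop 3: in=⊤ → ⊤ (was +); enqueue [1]
  #5 pop 0: in=⊤ → ⊤ (was −); enqueue []
  #6 pop 1: in=⊤ → ⊤ (no change)

Fixpoint:
  val[0] = ⊤
  val[1] = ⊤
  val[2] = +
  val[3] = ⊤

6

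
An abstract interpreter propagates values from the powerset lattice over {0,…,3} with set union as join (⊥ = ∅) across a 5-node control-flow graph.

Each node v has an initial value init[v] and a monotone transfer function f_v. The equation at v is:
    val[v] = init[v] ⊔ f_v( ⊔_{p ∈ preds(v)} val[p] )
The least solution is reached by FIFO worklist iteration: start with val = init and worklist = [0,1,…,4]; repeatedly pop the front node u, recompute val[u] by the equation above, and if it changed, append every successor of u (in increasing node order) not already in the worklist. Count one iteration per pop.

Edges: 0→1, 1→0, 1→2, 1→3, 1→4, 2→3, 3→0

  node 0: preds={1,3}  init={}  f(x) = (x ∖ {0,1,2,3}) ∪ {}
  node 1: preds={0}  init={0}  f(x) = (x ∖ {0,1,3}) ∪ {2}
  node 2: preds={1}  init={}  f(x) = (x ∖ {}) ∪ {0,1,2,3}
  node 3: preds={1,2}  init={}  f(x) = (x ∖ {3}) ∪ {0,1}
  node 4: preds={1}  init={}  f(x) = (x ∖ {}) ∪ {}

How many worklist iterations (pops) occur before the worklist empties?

6

Trace (6 dequeues):
  [1] u=0 | in {0} | out {} | ==
  [2] u=1 | in {} | out {0,2} | prev {0} | push {0}
  [3] u=2 | in {0,2} | out {0,1,2,3} | prev {} | push {}
  [4] u=3 | in {0,1,2,3} | out {0,1,2} | prev {} | push {}
  [5] u=4 | in {0,2} | out {0,2} | prev {} | push {}
  [6] u=0 | in {0,1,2} | out {} | ==

Converged values:
  [0] {}
  [1] {0,2}
  [2] {0,1,2,3}
  [3] {0,1,2}
  [4] {0,2}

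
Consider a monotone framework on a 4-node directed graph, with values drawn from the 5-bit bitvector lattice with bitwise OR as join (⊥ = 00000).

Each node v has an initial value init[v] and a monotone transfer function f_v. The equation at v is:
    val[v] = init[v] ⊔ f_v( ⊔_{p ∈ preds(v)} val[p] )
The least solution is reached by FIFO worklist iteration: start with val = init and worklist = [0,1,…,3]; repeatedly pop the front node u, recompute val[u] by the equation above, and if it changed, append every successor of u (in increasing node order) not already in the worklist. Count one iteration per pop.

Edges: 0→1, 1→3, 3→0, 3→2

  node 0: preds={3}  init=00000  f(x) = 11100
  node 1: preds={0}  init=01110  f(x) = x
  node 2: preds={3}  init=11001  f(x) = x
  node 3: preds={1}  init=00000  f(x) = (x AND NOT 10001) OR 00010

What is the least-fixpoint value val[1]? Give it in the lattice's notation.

11110

Iteration log — 6 steps:
  step 1. node 0  ⊔preds=00000  new=11100  old=00000  +wl: 
  step 2. node 1  ⊔preds=11100  new=11110  old=01110  +wl: 
  step 3. node 2  ⊔preds=00000  new=11001  stable
  step 4. node 3  ⊔preds=11110  new=01110  old=00000  +wl: 0,2
  step 5. node 0  ⊔preds=01110  new=11100  stable
  step 6. node 2  ⊔preds=01110  new=11111  old=11001  +wl: 

Least fixpoint reached:
  node 0: 11100
  node 1: 11110
  node 2: 11111
  node 3: 01110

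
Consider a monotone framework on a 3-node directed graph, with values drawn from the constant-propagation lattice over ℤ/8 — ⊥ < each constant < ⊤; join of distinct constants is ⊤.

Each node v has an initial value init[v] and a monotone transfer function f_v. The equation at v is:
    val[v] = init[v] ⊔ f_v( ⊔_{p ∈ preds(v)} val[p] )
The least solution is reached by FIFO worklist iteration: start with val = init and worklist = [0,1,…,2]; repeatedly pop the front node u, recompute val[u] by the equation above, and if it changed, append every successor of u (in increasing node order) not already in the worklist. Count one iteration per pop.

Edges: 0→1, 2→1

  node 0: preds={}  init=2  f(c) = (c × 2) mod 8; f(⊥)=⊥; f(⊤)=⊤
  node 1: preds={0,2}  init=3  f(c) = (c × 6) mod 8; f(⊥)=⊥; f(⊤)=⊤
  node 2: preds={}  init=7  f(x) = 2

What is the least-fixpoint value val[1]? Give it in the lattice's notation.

Trace (4 dequeues):
  [1] u=0 | in ⊥ | out 2 | ==
  [2] u=1 | in ⊤ | out ⊤ | prev 3 | push {}
  [3] u=2 | in ⊥ | out ⊤ | prev 7 | push {1}
  [4] u=1 | in ⊤ | out ⊤ | ==

Converged values:
  [0] 2
  [1] ⊤
  [2] ⊤

⊤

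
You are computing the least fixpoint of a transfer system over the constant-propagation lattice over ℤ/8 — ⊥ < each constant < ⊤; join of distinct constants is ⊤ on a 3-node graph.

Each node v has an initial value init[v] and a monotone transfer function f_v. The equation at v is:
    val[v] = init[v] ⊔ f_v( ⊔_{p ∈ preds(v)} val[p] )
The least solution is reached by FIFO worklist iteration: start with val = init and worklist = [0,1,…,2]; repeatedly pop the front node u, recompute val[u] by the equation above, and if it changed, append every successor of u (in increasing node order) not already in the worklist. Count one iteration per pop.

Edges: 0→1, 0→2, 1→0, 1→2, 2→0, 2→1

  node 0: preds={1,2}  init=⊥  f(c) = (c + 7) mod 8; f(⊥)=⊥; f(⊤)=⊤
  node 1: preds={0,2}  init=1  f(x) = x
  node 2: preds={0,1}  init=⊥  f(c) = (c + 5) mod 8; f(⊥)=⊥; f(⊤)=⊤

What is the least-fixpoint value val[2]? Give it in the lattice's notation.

Worklist (6 pops):
  #1 pop 0: in=1 → 0 (was ⊥); enqueue []
  #2 pop 1: in=0 → ⊤ (was 1); enqueue [0]
  #3 pop 2: in=⊤ → ⊤ (was ⊥); enqueue [1]
  #4 pop 0: in=⊤ → ⊤ (was 0); enqueue [2]
  #5 pop 1: in=⊤ → ⊤ (no change)
  #6 pop 2: in=⊤ → ⊤ (no change)

Fixpoint:
  val[0] = ⊤
  val[1] = ⊤
  val[2] = ⊤

⊤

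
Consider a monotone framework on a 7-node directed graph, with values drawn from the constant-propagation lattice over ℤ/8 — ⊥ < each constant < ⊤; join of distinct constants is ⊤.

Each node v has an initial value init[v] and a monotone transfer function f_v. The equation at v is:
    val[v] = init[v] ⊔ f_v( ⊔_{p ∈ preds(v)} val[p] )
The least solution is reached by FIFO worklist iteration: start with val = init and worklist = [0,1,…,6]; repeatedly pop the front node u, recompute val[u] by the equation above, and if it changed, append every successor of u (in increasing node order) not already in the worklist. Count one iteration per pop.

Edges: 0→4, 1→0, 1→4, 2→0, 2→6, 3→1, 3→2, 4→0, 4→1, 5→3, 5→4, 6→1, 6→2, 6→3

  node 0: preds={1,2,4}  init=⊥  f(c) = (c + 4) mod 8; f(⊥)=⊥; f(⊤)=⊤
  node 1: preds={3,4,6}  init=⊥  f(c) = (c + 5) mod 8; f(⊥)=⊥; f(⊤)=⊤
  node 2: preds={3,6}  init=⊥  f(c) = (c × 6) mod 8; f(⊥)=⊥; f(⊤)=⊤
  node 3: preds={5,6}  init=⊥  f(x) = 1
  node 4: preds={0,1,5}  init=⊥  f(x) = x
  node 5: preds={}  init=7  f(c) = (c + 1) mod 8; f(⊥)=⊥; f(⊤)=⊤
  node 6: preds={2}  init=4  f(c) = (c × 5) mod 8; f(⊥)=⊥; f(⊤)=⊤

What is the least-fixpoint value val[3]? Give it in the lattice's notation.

1

Trace (14 dequeues):
  [1] u=0 | in ⊥ | out ⊥ | ==
  [2] u=1 | in 4 | out 1 | prev ⊥ | push {0}
  [3] u=2 | in 4 | out 0 | prev ⊥ | push {}
  [4] u=3 | in ⊤ | out 1 | prev ⊥ | push {1,2}
  [5] u=4 | in ⊤ | out ⊤ | prev ⊥ | push {}
  [6] u=5 | in ⊥ | out 7 | ==
  [7] u=6 | in 0 | out ⊤ | prev 4 | push {3}
  [8] u=0 | in ⊤ | out ⊤ | prev ⊥ | push {4}
  [9] u=1 | in ⊤ | out ⊤ | prev 1 | push {0}
  [10] u=2 | in ⊤ | out ⊤ | prev 0 | push {6}
  [11] u=3 | in ⊤ | out 1 | ==
  [12] u=4 | in ⊤ | out ⊤ | ==
  [13] u=0 | in ⊤ | out ⊤ | ==
  [14] u=6 | in ⊤ | out ⊤ | ==

Converged values:
  [0] ⊤
  [1] ⊤
  [2] ⊤
  [3] 1
  [4] ⊤
  [5] 7
  [6] ⊤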